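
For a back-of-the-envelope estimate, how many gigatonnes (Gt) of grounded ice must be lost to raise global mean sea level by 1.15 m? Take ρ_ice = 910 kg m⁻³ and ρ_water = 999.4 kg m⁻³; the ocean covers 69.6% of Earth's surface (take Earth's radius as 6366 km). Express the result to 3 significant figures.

Required water volume = Δh × A = 1.15 m × 3.54×10^14 m² = 4.076×10^14 m³.
ρ_w = 999.4 kg m⁻³, so the mass of water = 4.076×10^14 m³ × 999.4 kg m⁻³ = 4.074×10^17 kg = 4.07×10^5 Gt (and the same mass of ice, by conservation).

≈ 4.07×10^5 Gt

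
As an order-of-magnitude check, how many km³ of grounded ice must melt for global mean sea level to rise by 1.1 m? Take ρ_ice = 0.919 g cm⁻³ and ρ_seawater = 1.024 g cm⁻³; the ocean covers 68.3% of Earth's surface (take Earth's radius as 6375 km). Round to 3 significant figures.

Required water volume = Δh × A = 1.1 m × 3.49×10^14 m² = 3.837×10^14 m³ = 3.837×10^5 km³.
Ice volume = water volume × ρ_w/ρ_ice = 3.837×10^5 × 1024/919 = 4.28×10^5 km³.

≈ 4.28×10^5 km³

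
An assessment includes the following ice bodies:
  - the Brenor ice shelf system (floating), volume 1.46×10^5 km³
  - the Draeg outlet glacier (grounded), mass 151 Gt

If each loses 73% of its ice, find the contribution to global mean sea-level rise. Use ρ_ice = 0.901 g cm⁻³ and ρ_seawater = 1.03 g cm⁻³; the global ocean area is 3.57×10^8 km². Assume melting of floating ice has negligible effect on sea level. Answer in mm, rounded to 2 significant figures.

≈ 0.30 mm

The Brenor ice shelf system is floating and already displaces its own weight of water, so its melt adds essentially nothing to sea level.
Draeg: 0.73 × 151 Gt = 1.102×10^14 kg; dividing by ρ_w = 1.03 g cm⁻³ = 1030 kg m⁻³ gives 1.070×10^11 m³ of water.
Total added water ≈ 1.070×10^11 m³ over 3.57×10^14 m² → Δh = 3.00×10^-4 m = 0.30 mm.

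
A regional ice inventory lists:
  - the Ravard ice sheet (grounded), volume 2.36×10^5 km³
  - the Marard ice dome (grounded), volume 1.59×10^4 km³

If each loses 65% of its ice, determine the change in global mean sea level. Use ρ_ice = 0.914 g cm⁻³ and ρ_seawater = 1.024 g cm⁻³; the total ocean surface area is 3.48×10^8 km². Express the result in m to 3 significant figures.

Ravard: 0.65 × 2.36×10^5 km³ × (914/1024) = 1.369×10^5 km³ of water.
Marard: 0.65 × 1.59×10^4 km³ × (914/1024) = 9225 km³ of water.
Total added water ≈ 1.461×10^14 m³ over 3.48×10^14 m² → Δh = 0.420 m.

≈ 0.420 m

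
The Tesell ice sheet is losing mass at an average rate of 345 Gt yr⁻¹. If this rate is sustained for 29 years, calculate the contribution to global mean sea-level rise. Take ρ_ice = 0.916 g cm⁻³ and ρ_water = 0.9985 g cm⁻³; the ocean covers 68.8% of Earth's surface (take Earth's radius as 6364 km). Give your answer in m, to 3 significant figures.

≈ 0.0286 m

Total mass lost = 345 Gt/yr × 29 yr = 1.000×10^4 Gt = 1.000×10^16 kg.
ρ_w = 0.9985 g cm⁻³ = 998.5 kg m⁻³, so water volume = 1.000×10^16 / 998.5 = 1.002×10^13 m³.
Δh = 1.002×10^13 / 3.50×10^14 = 0.0286 m.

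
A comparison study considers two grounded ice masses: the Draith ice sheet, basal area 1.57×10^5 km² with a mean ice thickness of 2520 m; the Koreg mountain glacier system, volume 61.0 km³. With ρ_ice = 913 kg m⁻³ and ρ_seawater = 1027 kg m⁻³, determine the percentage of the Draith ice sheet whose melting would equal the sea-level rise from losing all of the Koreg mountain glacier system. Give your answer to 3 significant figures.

≈ 0.0154 %

Equal sea-level rise means equal mass of meltwater, i.e. equal mass of ice lost.
Ice mass of Koreg: 5.569×10^13 kg; ice mass of Draith: 3.612×10^17 kg.
Fraction required = 5.569×10^13 / 3.612×10^17 = 1.54×10^-4 → 0.0154 %.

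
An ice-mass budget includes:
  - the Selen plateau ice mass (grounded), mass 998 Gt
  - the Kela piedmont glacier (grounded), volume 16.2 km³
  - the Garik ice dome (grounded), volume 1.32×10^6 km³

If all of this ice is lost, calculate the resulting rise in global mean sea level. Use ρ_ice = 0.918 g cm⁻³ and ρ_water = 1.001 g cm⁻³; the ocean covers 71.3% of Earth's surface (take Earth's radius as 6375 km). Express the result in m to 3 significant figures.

Selen: 998 Gt = 9.980×10^14 kg; dividing by ρ_w = 1.001 g cm⁻³ = 1001 kg m⁻³ gives 9.970×10^11 m³ of water.
Kela: 16.2 km³ × (918/1001) = 14.86 km³ of water.
Garik: 1.32×10^6 km³ × (918/1001) = 1.211×10^6 km³ of water.
Total added water ≈ 1.212×10^15 m³ over 3.64×10^14 m² → Δh = 3.33 m.

≈ 3.33 m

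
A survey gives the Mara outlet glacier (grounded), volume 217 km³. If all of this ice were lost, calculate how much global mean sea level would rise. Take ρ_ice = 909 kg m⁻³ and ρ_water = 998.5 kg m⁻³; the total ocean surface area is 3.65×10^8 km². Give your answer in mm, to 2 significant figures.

Mara: 217 km³ × (909/998.5) = 197.5 km³ of water.
Spread over 3.65×10^14 m² of ocean, Δh = 1.975×10^11 / 3.65×10^14 = 5.41×10^-4 m = 0.54 mm.

≈ 0.54 mm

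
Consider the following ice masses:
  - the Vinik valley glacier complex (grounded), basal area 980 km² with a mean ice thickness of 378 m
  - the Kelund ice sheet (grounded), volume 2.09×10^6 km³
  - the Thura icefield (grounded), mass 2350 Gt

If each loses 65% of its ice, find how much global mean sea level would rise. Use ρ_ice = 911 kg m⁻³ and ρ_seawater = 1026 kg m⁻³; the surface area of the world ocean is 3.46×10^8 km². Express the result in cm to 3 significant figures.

Vinik: ice volume = 980 km² × 378 m = 370.4 km³; 0.65 × 370.4 × (911/1026) = 213.8 km³ of water.
Kelund: 0.65 × 2.09×10^6 km³ × (911/1026) = 1.206×10^6 km³ of water.
Thura: 0.65 × 2350 Gt = 1.528×10^15 kg; dividing by ρ_w = 1026 kg m⁻³ gives 1.489×10^12 m³ of water.
Total added water ≈ 1.208×10^15 m³ over 3.46×10^14 m² → Δh = 3.49 m = 349 cm.

≈ 349 cm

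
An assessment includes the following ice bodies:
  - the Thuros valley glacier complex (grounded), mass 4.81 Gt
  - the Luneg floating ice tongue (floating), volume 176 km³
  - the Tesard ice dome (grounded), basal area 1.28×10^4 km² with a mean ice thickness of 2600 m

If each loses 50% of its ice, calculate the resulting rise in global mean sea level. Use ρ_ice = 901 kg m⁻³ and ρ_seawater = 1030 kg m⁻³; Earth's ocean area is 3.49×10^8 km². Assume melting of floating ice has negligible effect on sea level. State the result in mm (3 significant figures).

Thuros: 0.5 × 4.81 Gt = 2.405×10^12 kg; dividing by ρ_w = 1030 kg m⁻³ gives 2.335×10^9 m³ of water.
The Luneg floating ice tongue is floating and already displaces its own weight of water, so its melt adds essentially nothing to sea level.
Tesard: ice volume = 1.28×10^4 km² × 2600 m = 3.328×10^4 km³; 0.5 × 3.328×10^4 × (901/1030) = 1.456×10^4 km³ of water.
Total added water ≈ 1.456×10^13 m³ over 3.49×10^14 m² → Δh = 0.0417 m = 41.7 mm.

≈ 41.7 mm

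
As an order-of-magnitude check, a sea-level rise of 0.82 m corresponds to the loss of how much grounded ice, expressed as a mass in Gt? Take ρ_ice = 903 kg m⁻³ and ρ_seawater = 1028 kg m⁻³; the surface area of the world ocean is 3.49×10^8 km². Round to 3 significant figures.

≈ 2.94×10^5 Gt

Required water volume = Δh × A = 0.82 m × 3.49×10^14 m² = 2.862×10^14 m³.
ρ_w = 1028 kg m⁻³, so the mass of water = 2.862×10^14 m³ × 1028 kg m⁻³ = 2.942×10^17 kg = 2.94×10^5 Gt (and the same mass of ice, by conservation).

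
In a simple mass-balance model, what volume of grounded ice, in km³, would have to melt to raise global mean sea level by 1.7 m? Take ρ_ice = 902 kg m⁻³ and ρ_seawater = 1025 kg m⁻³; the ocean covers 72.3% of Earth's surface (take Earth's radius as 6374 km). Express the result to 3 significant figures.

Required water volume = Δh × A = 1.7 m × 3.69×10^14 m² = 6.275×10^14 m³ = 6.275×10^5 km³.
Ice volume = water volume × ρ_w/ρ_ice = 6.275×10^5 × 1025/902 = 7.13×10^5 km³.

≈ 7.13×10^5 km³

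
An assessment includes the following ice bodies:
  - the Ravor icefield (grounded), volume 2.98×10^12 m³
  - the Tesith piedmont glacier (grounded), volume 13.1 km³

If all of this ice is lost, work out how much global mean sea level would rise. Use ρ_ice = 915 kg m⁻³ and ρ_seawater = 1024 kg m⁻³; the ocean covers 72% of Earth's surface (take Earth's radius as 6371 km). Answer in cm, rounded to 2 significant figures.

Ravor: 2.98×10^12 m³ × (915/1024) = 2.663×10^12 m³ of water.
Tesith: 13.1 km³ × (915/1024) = 11.71 km³ of water.
Total added water ≈ 2.674×10^12 m³ over 3.67×10^14 m² → Δh = 7.28×10^-3 m = 0.73 cm.

≈ 0.73 cm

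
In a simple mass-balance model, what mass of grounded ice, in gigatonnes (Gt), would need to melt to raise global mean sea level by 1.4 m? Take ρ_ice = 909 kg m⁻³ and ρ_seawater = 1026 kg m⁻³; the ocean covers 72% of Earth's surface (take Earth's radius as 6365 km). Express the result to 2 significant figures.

Required water volume = Δh × A = 1.4 m × 3.67×10^14 m² = 5.132×10^14 m³.
ρ_w = 1026 kg m⁻³, so the mass of water = 5.132×10^14 m³ × 1026 kg m⁻³ = 5.265×10^17 kg = 5.3×10^5 Gt (and the same mass of ice, by conservation).

≈ 5.3×10^5 Gt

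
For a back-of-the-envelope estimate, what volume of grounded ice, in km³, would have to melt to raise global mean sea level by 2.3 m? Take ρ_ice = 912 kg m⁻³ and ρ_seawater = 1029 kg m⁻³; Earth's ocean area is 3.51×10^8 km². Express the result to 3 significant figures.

≈ 9.11×10^5 km³

Required water volume = Δh × A = 2.3 m × 3.51×10^14 m² = 8.073×10^14 m³ = 8.073×10^5 km³.
Ice volume = water volume × ρ_w/ρ_ice = 8.073×10^5 × 1029/912 = 9.11×10^5 km³.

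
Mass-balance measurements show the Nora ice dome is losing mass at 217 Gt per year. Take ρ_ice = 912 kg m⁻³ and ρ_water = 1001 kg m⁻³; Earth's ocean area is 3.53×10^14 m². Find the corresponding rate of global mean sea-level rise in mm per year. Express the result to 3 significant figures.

ρ_w = 1001 kg m⁻³. Annual water volume added = 217 Gt / ρ_w = 2.170×10^14 kg / 1001 kg m⁻³ = 2.168×10^11 m³.
Δh per year = 2.168×10^11 / 3.53×10^14 = 6.14×10^-4 m = 0.614 mm.

≈ 0.614 mm/yr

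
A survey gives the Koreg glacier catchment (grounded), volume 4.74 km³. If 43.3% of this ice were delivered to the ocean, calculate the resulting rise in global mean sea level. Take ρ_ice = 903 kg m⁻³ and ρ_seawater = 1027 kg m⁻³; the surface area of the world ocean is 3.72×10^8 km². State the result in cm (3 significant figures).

≈ 4.85×10^-4 cm

Koreg: 0.433 × 4.74 km³ × (903/1027) = 1.805 km³ of water.
Spread over 3.72×10^14 m² of ocean, Δh = 1.805×10^9 / 3.72×10^14 = 4.85×10^-6 m = 4.85×10^-4 cm.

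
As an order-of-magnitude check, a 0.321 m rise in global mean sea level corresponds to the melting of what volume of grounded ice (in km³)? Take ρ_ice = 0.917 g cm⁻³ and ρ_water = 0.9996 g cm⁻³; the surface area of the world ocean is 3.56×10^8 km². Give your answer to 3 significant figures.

≈ 1.25×10^5 km³

Required water volume = Δh × A = 0.321 m × 3.56×10^14 m² = 1.143×10^14 m³ = 1.143×10^5 km³.
Ice volume = water volume × ρ_w/ρ_ice = 1.143×10^5 × 999.6/917 = 1.25×10^5 km³.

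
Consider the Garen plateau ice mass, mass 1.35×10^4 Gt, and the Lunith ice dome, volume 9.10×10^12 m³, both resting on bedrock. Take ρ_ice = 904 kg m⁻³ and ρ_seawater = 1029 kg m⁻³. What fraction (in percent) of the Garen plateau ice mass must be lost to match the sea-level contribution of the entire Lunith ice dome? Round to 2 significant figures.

Equal sea-level rise means equal mass of meltwater, i.e. equal mass of ice lost.
Ice mass of Lunith: 8.226×10^15 kg; ice mass of Garen: 1.350×10^16 kg.
Fraction required = 8.226×10^15 / 1.350×10^16 = 0.609 → 61 %.

≈ 61 %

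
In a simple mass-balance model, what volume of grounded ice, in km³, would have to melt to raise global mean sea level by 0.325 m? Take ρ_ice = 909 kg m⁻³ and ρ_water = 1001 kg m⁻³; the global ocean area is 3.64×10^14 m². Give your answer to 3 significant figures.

≈ 1.30×10^5 km³

Required water volume = Δh × A = 0.325 m × 3.64×10^14 m² = 1.183×10^14 m³ = 1.183×10^5 km³.
Ice volume = water volume × ρ_w/ρ_ice = 1.183×10^5 × 1001/909 = 1.30×10^5 km³.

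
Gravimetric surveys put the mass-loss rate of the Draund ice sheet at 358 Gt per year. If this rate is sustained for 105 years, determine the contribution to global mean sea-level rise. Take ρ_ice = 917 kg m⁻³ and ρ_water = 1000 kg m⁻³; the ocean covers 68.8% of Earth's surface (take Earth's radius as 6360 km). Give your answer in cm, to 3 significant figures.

≈ 10.7 cm

Total mass lost = 358 Gt/yr × 105 yr = 3.759×10^4 Gt = 3.759×10^16 kg.
ρ_w = 1000 kg m⁻³, so water volume = 3.759×10^16 / 1000 = 3.759×10^13 m³.
Δh = 3.759×10^13 / 3.50×10^14 = 0.107 m = 10.7 cm.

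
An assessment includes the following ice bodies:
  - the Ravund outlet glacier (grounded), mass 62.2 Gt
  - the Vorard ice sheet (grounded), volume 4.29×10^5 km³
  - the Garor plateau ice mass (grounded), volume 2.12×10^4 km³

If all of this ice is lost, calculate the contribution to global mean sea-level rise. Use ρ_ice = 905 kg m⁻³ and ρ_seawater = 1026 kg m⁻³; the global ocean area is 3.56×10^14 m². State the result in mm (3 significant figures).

Ravund: 62.2 Gt = 6.220×10^13 kg; dividing by ρ_w = 1026 kg m⁻³ gives 6.062×10^10 m³ of water.
Vorard: 4.29×10^5 km³ × (905/1026) = 3.784×10^5 km³ of water.
Garor: 2.12×10^4 km³ × (905/1026) = 1.870×10^4 km³ of water.
Total added water ≈ 3.972×10^14 m³ over 3.56×10^14 m² → Δh = 1.12 m = 1120 mm.

≈ 1120 mm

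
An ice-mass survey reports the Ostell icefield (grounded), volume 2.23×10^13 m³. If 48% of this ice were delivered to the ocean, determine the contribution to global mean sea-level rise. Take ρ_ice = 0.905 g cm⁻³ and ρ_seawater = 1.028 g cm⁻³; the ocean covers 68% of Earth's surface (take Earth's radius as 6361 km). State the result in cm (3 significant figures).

≈ 2.73 cm

Ostell: 0.48 × 2.23×10^13 m³ × (905/1028) = 9.423×10^12 m³ of water.
Spread over 3.46×10^14 m² of ocean, Δh = 9.423×10^12 / 3.46×10^14 = 0.0273 m = 2.73 cm.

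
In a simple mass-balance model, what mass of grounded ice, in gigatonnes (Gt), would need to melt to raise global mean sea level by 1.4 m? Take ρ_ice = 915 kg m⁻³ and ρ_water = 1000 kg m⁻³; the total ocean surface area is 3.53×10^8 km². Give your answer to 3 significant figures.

≈ 4.94×10^5 Gt

Required water volume = Δh × A = 1.4 m × 3.53×10^14 m² = 4.942×10^14 m³.
ρ_w = 1000 kg m⁻³, so the mass of water = 4.942×10^14 m³ × 1000 kg m⁻³ = 4.942×10^17 kg = 4.94×10^5 Gt (and the same mass of ice, by conservation).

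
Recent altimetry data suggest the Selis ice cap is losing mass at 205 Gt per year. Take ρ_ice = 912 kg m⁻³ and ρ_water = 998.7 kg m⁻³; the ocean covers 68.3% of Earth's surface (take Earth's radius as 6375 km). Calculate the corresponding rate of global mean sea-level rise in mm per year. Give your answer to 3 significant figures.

≈ 0.588 mm/yr

ρ_w = 998.7 kg m⁻³. Annual water volume added = 205 Gt / ρ_w = 2.050×10^14 kg / 998.7 kg m⁻³ = 2.053×10^11 m³.
Δh per year = 2.053×10^11 / 3.49×10^14 = 5.88×10^-4 m = 0.588 mm.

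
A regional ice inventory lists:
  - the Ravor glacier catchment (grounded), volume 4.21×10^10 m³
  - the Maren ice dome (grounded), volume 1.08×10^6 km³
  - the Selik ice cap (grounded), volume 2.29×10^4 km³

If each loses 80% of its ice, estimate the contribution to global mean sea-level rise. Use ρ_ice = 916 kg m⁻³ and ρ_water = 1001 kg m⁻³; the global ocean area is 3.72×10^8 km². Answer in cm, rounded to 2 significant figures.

Ravor: 0.8 × 4.21×10^10 m³ × (916/1001) = 3.082×10^10 m³ of water.
Maren: 0.8 × 1.08×10^6 km³ × (916/1001) = 7.906×10^5 km³ of water.
Selik: 0.8 × 2.29×10^4 km³ × (916/1001) = 1.676×10^4 km³ of water.
Total added water ≈ 8.074×10^14 m³ over 3.72×10^14 m² → Δh = 2.17 m = 220 cm.

≈ 220 cm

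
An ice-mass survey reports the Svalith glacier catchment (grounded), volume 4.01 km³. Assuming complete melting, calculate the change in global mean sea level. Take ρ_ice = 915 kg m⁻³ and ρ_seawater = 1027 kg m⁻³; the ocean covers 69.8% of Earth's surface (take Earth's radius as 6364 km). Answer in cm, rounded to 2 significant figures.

≈ 1.0×10^-3 cm

Svalith: 4.01 km³ × (915/1027) = 3.573 km³ of water.
Spread over 3.55×10^14 m² of ocean, Δh = 3.573×10^9 / 3.55×10^14 = 1.01×10^-5 m = 1.0×10^-3 cm.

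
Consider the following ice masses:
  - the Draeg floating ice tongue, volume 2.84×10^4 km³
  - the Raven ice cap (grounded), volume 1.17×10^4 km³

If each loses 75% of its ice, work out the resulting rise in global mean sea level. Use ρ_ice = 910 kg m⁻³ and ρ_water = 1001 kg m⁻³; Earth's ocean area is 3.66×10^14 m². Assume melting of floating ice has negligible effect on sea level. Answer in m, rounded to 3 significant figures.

The Draeg floating ice tongue is floating and already displaces its own weight of water, so its melt adds essentially nothing to sea level.
Raven: 0.75 × 1.17×10^4 km³ × (910/1001) = 7977 km³ of water.
Total added water ≈ 7.977×10^12 m³ over 3.66×10^14 m² → Δh = 0.0218 m.

≈ 0.0218 m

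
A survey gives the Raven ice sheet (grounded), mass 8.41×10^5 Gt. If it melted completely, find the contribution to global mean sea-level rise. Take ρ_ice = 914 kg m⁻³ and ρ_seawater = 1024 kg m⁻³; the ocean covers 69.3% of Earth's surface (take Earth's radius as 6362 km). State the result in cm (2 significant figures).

Raven: 8.41×10^5 Gt = 8.410×10^17 kg; dividing by ρ_w = 1024 kg m⁻³ gives 8.213×10^14 m³ of water.
Spread over 3.52×10^14 m² of ocean, Δh = 8.213×10^14 / 3.52×10^14 = 2.33 m = 230 cm.

≈ 230 cm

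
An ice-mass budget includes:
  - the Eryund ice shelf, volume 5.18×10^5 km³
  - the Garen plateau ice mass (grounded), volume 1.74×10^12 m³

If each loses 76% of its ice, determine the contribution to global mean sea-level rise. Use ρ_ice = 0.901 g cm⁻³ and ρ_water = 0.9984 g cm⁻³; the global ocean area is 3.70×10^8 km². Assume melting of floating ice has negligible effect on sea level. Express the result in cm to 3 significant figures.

≈ 0.323 cm

The Eryund ice shelf is floating and already displaces its own weight of water, so its melt adds essentially nothing to sea level.
Garen: 0.76 × 1.74×10^12 m³ × (901/998.4) = 1.193×10^12 m³ of water.
Total added water ≈ 1.193×10^12 m³ over 3.70×10^14 m² → Δh = 3.23×10^-3 m = 0.323 cm.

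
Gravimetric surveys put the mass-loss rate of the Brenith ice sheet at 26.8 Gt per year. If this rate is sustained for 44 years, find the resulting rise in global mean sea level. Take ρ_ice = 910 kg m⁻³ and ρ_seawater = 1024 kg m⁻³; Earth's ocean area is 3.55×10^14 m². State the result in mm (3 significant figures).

Total mass lost = 26.8 Gt/yr × 44 yr = 1179 Gt = 1.179×10^15 kg.
ρ_w = 1024 kg m⁻³, so water volume = 1.179×10^15 / 1024 = 1.152×10^12 m³.
Δh = 1.152×10^12 / 3.55×10^14 = 3.24×10^-3 m = 3.24 mm.

≈ 3.24 mm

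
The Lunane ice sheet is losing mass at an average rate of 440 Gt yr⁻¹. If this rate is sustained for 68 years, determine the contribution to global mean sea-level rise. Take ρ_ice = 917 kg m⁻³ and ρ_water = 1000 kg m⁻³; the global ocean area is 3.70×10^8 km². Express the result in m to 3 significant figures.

Total mass lost = 440 Gt/yr × 68 yr = 2.992×10^4 Gt = 2.992×10^16 kg.
ρ_w = 1000 kg m⁻³, so water volume = 2.992×10^16 / 1000 = 2.992×10^13 m³.
Δh = 2.992×10^13 / 3.70×10^14 = 0.0809 m.

≈ 0.0809 m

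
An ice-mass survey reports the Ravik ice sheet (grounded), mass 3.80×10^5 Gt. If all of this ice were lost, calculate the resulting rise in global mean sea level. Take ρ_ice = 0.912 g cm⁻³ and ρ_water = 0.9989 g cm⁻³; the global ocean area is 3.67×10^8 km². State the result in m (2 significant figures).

≈ 1.0 m

Ravik: 3.80×10^5 Gt = 3.800×10^17 kg; dividing by ρ_w = 0.9989 g cm⁻³ = 998.9 kg m⁻³ gives 3.804×10^14 m³ of water.
Spread over 3.67×10^14 m² of ocean, Δh = 3.804×10^14 / 3.67×10^14 = 1.04 m.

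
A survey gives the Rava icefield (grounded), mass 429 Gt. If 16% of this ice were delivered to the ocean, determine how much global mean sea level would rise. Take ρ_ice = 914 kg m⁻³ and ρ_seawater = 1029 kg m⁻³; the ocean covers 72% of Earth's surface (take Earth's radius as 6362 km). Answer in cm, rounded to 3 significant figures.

≈ 0.0182 cm

Rava: 0.16 × 429 Gt = 6.864×10^13 kg; dividing by ρ_w = 1029 kg m⁻³ gives 6.671×10^10 m³ of water.
Spread over 3.66×10^14 m² of ocean, Δh = 6.671×10^10 / 3.66×10^14 = 1.82×10^-4 m = 0.0182 cm.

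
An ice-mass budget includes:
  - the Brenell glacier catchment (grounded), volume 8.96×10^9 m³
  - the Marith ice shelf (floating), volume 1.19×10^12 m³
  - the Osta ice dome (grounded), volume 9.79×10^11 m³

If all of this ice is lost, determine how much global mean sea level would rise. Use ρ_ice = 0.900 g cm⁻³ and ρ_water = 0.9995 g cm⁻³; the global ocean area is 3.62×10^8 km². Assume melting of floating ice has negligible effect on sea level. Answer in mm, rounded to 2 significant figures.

Brenell: 8.96×10^9 m³ × (900/999.5) = 8.068×10^9 m³ of water.
The Marith ice shelf is floating and already displaces its own weight of water, so its melt adds essentially nothing to sea level.
Osta: 9.79×10^11 m³ × (900/999.5) = 8.815×10^11 m³ of water.
Total added water ≈ 8.896×10^11 m³ over 3.62×10^14 m² → Δh = 2.46×10^-3 m = 2.5 mm.

≈ 2.5 mm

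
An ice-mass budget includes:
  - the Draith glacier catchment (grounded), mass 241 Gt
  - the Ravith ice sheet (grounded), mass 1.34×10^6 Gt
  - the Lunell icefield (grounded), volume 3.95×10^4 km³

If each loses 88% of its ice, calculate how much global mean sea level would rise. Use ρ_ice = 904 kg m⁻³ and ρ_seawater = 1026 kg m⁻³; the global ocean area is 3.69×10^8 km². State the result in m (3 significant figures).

Draith: 0.88 × 241 Gt = 2.121×10^14 kg; dividing by ρ_w = 1026 kg m⁻³ gives 2.067×10^11 m³ of water.
Ravith: 0.88 × 1.34×10^6 Gt = 1.179×10^18 kg; dividing by ρ_w = 1026 kg m⁻³ gives 1.149×10^15 m³ of water.
Lunell: 0.88 × 3.95×10^4 km³ × (904/1026) = 3.063×10^4 km³ of water.
Total added water ≈ 1.180×10^15 m³ over 3.69×10^14 m² → Δh = 3.20 m.

≈ 3.20 m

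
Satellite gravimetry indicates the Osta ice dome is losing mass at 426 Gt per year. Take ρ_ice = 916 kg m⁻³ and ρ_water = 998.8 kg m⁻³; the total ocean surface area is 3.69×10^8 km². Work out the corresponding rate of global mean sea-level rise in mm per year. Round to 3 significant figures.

ρ_w = 998.8 kg m⁻³. Annual water volume added = 426 Gt / ρ_w = 4.260×10^14 kg / 998.8 kg m⁻³ = 4.265×10^11 m³.
Δh per year = 4.265×10^11 / 3.69×10^14 = 1.16×10^-3 m = 1.16 mm.

≈ 1.16 mm/yr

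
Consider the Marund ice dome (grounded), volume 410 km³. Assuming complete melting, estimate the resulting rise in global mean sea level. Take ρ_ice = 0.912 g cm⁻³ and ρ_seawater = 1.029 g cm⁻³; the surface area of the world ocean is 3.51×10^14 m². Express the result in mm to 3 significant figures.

≈ 1.04 mm

Marund: 410 km³ × (912/1029) = 363.4 km³ of water.
Spread over 3.51×10^14 m² of ocean, Δh = 3.634×10^11 / 3.51×10^14 = 1.04×10^-3 m = 1.04 mm.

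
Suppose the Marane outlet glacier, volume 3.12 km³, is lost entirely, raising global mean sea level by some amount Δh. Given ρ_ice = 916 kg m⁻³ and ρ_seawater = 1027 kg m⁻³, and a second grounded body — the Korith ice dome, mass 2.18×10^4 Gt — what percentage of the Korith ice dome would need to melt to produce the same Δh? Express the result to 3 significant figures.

Equal sea-level rise means equal mass of meltwater, i.e. equal mass of ice lost.
Ice mass of Marane: 2.858×10^12 kg; ice mass of Korith: 2.180×10^16 kg.
Fraction required = 2.858×10^12 / 2.180×10^16 = 1.31×10^-4 → 0.0131 %.

≈ 0.0131 %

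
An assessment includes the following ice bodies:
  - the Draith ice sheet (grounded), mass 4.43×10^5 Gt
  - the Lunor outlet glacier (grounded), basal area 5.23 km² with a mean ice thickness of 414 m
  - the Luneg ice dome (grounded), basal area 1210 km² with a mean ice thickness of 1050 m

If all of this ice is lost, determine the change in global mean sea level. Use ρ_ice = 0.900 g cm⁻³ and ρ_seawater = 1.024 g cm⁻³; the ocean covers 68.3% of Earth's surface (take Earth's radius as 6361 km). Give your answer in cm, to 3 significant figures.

≈ 125 cm

Draith: 4.43×10^5 Gt = 4.430×10^17 kg; dividing by ρ_w = 1.024 g cm⁻³ = 1024 kg m⁻³ gives 4.326×10^14 m³ of water.
Lunor: ice volume = 5.23 km² × 414 m = 2.165 km³; 2.165 × (900/1024) = 1.903 km³ of water.
Luneg: ice volume = 1210 km² × 1050 m = 1270 km³; 1270 × (900/1024) = 1117 km³ of water.
Total added water ≈ 4.337×10^14 m³ over 3.47×10^14 m² → Δh = 1.25 m = 125 cm.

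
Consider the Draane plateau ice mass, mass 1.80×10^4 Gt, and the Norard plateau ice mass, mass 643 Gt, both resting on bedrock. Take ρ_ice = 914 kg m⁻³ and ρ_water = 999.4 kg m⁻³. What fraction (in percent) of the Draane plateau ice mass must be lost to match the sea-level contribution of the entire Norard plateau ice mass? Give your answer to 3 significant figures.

≈ 3.57 %

Equal sea-level rise means equal mass of meltwater, i.e. equal mass of ice lost.
Ice mass of Norard: 6.430×10^14 kg; ice mass of Draane: 1.800×10^16 kg.
Fraction required = 6.430×10^14 / 1.800×10^16 = 0.0357 → 3.57 %.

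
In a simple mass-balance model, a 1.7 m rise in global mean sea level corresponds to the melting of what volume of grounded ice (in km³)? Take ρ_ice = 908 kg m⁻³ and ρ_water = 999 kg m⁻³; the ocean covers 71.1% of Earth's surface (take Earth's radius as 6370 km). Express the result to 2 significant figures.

≈ 6.8×10^5 km³

Required water volume = Δh × A = 1.7 m × 3.63×10^14 m² = 6.163×10^14 m³ = 6.163×10^5 km³.
Ice volume = water volume × ρ_w/ρ_ice = 6.163×10^5 × 999/908 = 6.8×10^5 km³.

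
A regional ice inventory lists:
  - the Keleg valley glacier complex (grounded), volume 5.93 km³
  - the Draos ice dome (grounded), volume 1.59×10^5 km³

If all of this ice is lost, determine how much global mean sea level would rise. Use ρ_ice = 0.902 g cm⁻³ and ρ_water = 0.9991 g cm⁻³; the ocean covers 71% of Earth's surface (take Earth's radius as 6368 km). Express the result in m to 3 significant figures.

Keleg: 5.93 km³ × (902/999.1) = 5.354 km³ of water.
Draos: 1.59×10^5 km³ × (902/999.1) = 1.435×10^5 km³ of water.
Total added water ≈ 1.436×10^14 m³ over 3.62×10^14 m² → Δh = 0.397 m.

≈ 0.397 m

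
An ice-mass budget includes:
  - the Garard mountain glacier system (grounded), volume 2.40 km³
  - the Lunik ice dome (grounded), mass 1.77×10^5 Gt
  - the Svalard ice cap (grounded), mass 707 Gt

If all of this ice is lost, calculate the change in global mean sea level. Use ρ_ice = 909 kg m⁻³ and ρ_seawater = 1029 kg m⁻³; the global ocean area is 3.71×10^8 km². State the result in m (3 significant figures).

≈ 0.466 m

Garard: 2.40 km³ × (909/1029) = 2.120 km³ of water.
Lunik: 1.77×10^5 Gt = 1.770×10^17 kg; dividing by ρ_w = 1029 kg m⁻³ gives 1.720×10^14 m³ of water.
Svalard: 707 Gt = 7.070×10^14 kg; dividing by ρ_w = 1029 kg m⁻³ gives 6.871×10^11 m³ of water.
Total added water ≈ 1.727×10^14 m³ over 3.71×10^14 m² → Δh = 0.466 m.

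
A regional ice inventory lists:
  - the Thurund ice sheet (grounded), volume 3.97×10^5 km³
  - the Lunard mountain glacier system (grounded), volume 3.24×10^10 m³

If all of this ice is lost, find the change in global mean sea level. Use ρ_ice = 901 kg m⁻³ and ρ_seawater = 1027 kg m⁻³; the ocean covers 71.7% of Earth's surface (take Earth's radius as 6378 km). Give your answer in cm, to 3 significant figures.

≈ 95.0 cm

Thurund: 3.97×10^5 km³ × (901/1027) = 3.483×10^5 km³ of water.
Lunard: 3.24×10^10 m³ × (901/1027) = 2.842×10^10 m³ of water.
Total added water ≈ 3.483×10^14 m³ over 3.67×10^14 m² → Δh = 0.950 m = 95.0 cm.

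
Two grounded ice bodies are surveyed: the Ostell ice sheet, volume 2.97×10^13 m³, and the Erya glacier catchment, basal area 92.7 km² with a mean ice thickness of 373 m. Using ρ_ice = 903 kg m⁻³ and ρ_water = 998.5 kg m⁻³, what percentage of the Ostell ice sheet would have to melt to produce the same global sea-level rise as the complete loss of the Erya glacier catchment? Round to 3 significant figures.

Equal sea-level rise means equal mass of meltwater, i.e. equal mass of ice lost.
Ice mass of Erya: 3.122×10^13 kg; ice mass of Ostell: 2.682×10^16 kg.
Fraction required = 3.122×10^13 / 2.682×10^16 = 1.16×10^-3 → 0.116 %.

≈ 0.116 %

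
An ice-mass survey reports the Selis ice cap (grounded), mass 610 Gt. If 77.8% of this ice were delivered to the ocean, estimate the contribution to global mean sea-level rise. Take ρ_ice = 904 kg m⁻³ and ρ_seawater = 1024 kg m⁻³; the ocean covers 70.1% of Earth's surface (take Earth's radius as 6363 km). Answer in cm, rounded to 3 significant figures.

≈ 0.130 cm

Selis: 0.778 × 610 Gt = 4.746×10^14 kg; dividing by ρ_w = 1024 kg m⁻³ gives 4.635×10^11 m³ of water.
Spread over 3.57×10^14 m² of ocean, Δh = 4.635×10^11 / 3.57×10^14 = 1.30×10^-3 m = 0.130 cm.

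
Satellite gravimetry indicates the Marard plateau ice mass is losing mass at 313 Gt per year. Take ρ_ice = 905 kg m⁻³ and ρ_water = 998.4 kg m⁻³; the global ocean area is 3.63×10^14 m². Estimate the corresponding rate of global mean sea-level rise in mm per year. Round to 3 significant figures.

ρ_w = 998.4 kg m⁻³. Annual water volume added = 313 Gt / ρ_w = 3.130×10^14 kg / 998.4 kg m⁻³ = 3.135×10^11 m³.
Δh per year = 3.135×10^11 / 3.63×10^14 = 8.64×10^-4 m = 0.864 mm.

≈ 0.864 mm/yr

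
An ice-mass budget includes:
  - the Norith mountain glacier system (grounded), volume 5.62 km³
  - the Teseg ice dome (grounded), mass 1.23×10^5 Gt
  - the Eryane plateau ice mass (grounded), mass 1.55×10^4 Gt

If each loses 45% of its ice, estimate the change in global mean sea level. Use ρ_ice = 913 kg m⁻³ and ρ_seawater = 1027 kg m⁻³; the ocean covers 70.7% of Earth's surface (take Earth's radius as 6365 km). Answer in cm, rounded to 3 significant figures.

Norith: 0.45 × 5.62 km³ × (913/1027) = 2.248 km³ of water.
Teseg: 0.45 × 1.23×10^5 Gt = 5.535×10^16 kg; dividing by ρ_w = 1027 kg m⁻³ gives 5.389×10^13 m³ of water.
Eryane: 0.45 × 1.55×10^4 Gt = 6.975×10^15 kg; dividing by ρ_w = 1027 kg m⁻³ gives 6.792×10^12 m³ of water.
Total added water ≈ 6.069×10^13 m³ over 3.60×10^14 m² → Δh = 0.169 m = 16.9 cm.

≈ 16.9 cm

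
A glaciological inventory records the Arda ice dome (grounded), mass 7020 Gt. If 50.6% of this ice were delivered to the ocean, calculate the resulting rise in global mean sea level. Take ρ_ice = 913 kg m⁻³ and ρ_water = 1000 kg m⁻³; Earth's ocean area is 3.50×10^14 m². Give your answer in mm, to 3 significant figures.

≈ 10.1 mm

Arda: 0.506 × 7020 Gt = 3.552×10^15 kg; dividing by ρ_w = 1000 kg m⁻³ gives 3.552×10^12 m³ of water.
Spread over 3.50×10^14 m² of ocean, Δh = 3.552×10^12 / 3.50×10^14 = 0.0101 m = 10.1 mm.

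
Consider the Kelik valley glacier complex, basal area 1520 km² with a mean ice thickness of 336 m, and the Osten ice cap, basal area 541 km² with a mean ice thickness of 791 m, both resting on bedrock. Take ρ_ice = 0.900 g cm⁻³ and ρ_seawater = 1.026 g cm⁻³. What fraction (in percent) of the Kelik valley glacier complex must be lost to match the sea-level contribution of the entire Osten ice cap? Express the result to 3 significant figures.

Equal sea-level rise means equal mass of meltwater, i.e. equal mass of ice lost.
Ice mass of Osten: 3.851×10^14 kg; ice mass of Kelik: 4.596×10^14 kg.
Fraction required = 3.851×10^14 / 4.596×10^14 = 0.838 → 83.8 %.

≈ 83.8 %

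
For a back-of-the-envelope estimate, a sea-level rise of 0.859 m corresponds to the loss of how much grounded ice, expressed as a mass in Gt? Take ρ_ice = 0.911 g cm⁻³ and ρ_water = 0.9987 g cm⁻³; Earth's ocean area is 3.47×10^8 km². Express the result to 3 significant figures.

Required water volume = Δh × A = 0.859 m × 3.47×10^14 m² = 2.981×10^14 m³.
ρ_w = 0.9987 g cm⁻³ = 998.7 kg m⁻³, so the mass of water = 2.981×10^14 m³ × 998.7 kg m⁻³ = 2.977×10^17 kg = 2.98×10^5 Gt (and the same mass of ice, by conservation).

≈ 2.98×10^5 Gt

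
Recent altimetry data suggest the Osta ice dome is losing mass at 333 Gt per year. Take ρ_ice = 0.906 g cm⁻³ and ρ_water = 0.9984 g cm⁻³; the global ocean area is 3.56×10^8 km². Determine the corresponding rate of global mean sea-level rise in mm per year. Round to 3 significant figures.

ρ_w = 0.9984 g cm⁻³ = 998.4 kg m⁻³. Annual water volume added = 333 Gt / ρ_w = 3.330×10^14 kg / 998.4 kg m⁻³ = 3.335×10^11 m³.
Δh per year = 3.335×10^11 / 3.56×10^14 = 9.37×10^-4 m = 0.937 mm.

≈ 0.937 mm/yr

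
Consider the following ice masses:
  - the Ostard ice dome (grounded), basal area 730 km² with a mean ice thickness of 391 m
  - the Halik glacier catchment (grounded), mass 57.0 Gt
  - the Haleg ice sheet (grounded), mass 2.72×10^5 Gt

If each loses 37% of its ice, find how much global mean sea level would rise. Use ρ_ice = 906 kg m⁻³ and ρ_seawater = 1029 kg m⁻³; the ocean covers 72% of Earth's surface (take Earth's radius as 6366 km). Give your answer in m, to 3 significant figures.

Ostard: ice volume = 730 km² × 391 m = 285.4 km³; 0.37 × 285.4 × (906/1029) = 92.99 km³ of water.
Halik: 0.37 × 57.0 Gt = 2.109×10^13 kg; dividing by ρ_w = 1029 kg m⁻³ gives 2.050×10^10 m³ of water.
Haleg: 0.37 × 2.72×10^5 Gt = 1.006×10^17 kg; dividing by ρ_w = 1029 kg m⁻³ gives 9.780×10^13 m³ of water.
Total added water ≈ 9.792×10^13 m³ over 3.67×10^14 m² → Δh = 0.267 m.

≈ 0.267 m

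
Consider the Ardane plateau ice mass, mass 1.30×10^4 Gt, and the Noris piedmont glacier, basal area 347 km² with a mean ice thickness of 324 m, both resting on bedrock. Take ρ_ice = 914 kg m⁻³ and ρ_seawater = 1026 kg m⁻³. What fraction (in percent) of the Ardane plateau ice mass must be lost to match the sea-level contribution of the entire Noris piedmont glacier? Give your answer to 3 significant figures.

Equal sea-level rise means equal mass of meltwater, i.e. equal mass of ice lost.
Ice mass of Noris: 1.028×10^14 kg; ice mass of Ardane: 1.300×10^16 kg.
Fraction required = 1.028×10^14 / 1.300×10^16 = 7.90×10^-3 → 0.790 %.

≈ 0.790 %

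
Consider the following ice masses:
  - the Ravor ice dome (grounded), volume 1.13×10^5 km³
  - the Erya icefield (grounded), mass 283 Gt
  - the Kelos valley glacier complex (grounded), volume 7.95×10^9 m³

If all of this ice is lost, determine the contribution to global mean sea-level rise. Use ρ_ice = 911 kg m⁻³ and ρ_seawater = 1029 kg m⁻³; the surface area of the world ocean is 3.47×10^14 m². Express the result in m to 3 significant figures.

≈ 0.289 m

Ravor: 1.13×10^5 km³ × (911/1029) = 1.000×10^5 km³ of water.
Erya: 283 Gt = 2.830×10^14 kg; dividing by ρ_w = 1029 kg m⁻³ gives 2.750×10^11 m³ of water.
Kelos: 7.95×10^9 m³ × (911/1029) = 7.038×10^9 m³ of water.
Total added water ≈ 1.003×10^14 m³ over 3.47×10^14 m² → Δh = 0.289 m.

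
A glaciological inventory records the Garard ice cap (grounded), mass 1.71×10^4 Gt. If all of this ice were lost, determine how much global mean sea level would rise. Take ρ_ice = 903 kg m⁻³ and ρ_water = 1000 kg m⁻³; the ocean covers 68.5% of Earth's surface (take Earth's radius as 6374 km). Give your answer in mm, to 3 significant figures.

Garard: 1.71×10^4 Gt = 1.710×10^16 kg; dividing by ρ_w = 1000 kg m⁻³ gives 1.710×10^13 m³ of water.
Spread over 3.50×10^14 m² of ocean, Δh = 1.710×10^13 / 3.50×10^14 = 0.0489 m = 48.9 mm.

≈ 48.9 mm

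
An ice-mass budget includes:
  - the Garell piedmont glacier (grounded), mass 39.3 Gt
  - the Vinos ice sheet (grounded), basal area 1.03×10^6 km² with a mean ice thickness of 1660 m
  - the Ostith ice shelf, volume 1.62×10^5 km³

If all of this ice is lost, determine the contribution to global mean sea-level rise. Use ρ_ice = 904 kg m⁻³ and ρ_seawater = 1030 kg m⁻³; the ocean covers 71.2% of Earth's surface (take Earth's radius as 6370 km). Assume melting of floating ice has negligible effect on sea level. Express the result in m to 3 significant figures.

≈ 4.13 m

Garell: 39.3 Gt = 3.930×10^13 kg; dividing by ρ_w = 1030 kg m⁻³ gives 3.816×10^10 m³ of water.
Vinos: ice volume = 1.03×10^6 km² × 1660 m = 1.710×10^6 km³; 1.710×10^6 × (904/1030) = 1.501×10^6 km³ of water.
The Ostith ice shelf is floating and already displaces its own weight of water, so its melt adds essentially nothing to sea level.
Total added water ≈ 1.501×10^15 m³ over 3.63×10^14 m² → Δh = 4.13 m.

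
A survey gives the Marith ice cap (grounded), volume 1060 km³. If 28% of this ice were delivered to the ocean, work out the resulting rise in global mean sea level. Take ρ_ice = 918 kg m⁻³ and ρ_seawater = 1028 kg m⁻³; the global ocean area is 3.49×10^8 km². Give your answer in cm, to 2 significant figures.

Marith: 0.28 × 1060 km³ × (918/1028) = 265.0 km³ of water.
Spread over 3.49×10^14 m² of ocean, Δh = 2.650×10^11 / 3.49×10^14 = 7.59×10^-4 m = 0.076 cm.

≈ 0.076 cm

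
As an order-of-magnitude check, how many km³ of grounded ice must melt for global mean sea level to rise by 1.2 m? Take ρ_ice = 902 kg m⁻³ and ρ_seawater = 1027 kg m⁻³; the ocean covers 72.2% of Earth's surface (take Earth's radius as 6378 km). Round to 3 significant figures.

Required water volume = Δh × A = 1.2 m × 3.69×10^14 m² = 4.429×10^14 m³ = 4.429×10^5 km³.
Ice volume = water volume × ρ_w/ρ_ice = 4.429×10^5 × 1027/902 = 5.04×10^5 km³.

≈ 5.04×10^5 km³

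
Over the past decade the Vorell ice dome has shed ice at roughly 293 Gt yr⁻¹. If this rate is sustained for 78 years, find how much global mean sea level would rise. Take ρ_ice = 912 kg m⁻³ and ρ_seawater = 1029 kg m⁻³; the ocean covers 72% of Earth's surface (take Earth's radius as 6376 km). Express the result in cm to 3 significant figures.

Total mass lost = 293 Gt/yr × 78 yr = 2.285×10^4 Gt = 2.285×10^16 kg.
ρ_w = 1029 kg m⁻³, so water volume = 2.285×10^16 / 1029 = 2.221×10^13 m³.
Δh = 2.221×10^13 / 3.68×10^14 = 0.0604 m = 6.04 cm.

≈ 6.04 cm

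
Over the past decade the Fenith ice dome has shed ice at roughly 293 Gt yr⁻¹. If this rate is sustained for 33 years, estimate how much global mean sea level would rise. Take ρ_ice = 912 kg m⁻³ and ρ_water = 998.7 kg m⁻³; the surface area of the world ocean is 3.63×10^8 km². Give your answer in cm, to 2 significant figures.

Total mass lost = 293 Gt/yr × 33 yr = 9669 Gt = 9.669×10^15 kg.
ρ_w = 998.7 kg m⁻³, so water volume = 9.669×10^15 / 998.7 = 9.682×10^12 m³.
Δh = 9.682×10^12 / 3.63×10^14 = 0.0267 m = 2.7 cm.

≈ 2.7 cm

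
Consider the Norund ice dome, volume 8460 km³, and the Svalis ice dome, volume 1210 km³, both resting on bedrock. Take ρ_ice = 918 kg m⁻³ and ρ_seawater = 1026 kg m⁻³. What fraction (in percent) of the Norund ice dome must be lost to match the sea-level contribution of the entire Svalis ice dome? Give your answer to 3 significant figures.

Equal sea-level rise means equal mass of meltwater, i.e. equal mass of ice lost.
Ice mass of Svalis: 1.111×10^15 kg; ice mass of Norund: 7.766×10^15 kg.
Fraction required = 1.111×10^15 / 7.766×10^15 = 0.143 → 14.3 %.

≈ 14.3 %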